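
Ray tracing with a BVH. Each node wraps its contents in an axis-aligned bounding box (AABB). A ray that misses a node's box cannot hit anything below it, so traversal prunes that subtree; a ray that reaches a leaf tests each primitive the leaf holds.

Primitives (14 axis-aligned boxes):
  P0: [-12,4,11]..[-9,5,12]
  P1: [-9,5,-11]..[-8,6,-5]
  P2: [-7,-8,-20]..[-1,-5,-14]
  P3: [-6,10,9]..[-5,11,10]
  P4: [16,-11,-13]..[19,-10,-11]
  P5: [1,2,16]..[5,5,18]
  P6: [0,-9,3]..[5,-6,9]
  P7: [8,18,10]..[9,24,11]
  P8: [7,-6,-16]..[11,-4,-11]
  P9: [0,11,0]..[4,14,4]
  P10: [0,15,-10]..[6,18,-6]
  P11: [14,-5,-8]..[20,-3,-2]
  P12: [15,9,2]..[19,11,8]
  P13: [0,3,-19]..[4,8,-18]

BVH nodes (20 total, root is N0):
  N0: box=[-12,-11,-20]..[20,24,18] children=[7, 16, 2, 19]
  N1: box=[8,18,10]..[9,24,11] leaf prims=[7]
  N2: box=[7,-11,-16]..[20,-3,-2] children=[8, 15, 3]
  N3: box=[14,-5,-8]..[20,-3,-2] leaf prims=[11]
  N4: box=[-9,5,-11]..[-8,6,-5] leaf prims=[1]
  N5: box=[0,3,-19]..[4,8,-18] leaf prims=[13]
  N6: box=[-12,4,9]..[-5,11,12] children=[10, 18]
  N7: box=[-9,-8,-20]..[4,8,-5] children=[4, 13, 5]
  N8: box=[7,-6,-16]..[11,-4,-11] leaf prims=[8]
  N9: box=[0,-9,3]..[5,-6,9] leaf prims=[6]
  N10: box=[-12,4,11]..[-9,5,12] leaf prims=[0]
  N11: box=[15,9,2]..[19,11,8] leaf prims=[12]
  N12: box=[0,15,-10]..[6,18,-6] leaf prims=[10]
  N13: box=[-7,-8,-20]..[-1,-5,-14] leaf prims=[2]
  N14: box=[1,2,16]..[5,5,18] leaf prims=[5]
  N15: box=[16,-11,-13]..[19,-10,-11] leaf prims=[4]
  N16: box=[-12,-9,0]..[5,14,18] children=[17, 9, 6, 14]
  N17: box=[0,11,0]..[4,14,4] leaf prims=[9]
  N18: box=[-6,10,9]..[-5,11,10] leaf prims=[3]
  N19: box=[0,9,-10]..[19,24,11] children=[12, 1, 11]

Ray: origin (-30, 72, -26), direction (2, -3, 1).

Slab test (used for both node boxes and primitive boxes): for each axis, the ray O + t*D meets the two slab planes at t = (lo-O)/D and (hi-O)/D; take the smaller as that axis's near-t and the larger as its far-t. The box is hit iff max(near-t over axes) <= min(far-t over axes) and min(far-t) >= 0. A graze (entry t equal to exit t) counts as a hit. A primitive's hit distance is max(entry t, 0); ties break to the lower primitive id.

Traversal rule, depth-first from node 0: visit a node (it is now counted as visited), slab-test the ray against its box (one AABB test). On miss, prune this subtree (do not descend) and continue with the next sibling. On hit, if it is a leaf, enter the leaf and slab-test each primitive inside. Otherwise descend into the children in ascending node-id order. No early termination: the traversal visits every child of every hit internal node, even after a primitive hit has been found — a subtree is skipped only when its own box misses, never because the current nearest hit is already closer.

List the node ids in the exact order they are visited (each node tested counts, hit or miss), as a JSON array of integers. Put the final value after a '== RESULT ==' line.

Trace the traversal:
N0 x:[9,25] y:[16,83/3] z:[6,44] -> hit [16,25], descend [2, 7, 16, 19]
  N2 x:[37/2,25] y:[25,83/3] z:[10,24] -> miss, prune
  N7 x:[21/2,17] y:[64/3,80/3] z:[6,21] -> miss, prune
  N16 x:[9,35/2] y:[58/3,27] z:[26,44] -> miss, prune
  N19 x:[15,49/2] y:[16,21] z:[16,37] -> hit [16,21], descend [1, 11, 12]
    N1 x:[19,39/2] y:[16,18] z:[36,37] -> miss, prune
    N11 x:[45/2,49/2] y:[61/3,21] z:[28,34] -> miss, prune
    N12 x:[15,18] y:[18,19] z:[16,20] -> hit [18,18] leaf, test {P10@t=18}

Summary -> nodes [0, 2, 7, 16, 19, 1, 11, 12]; box-tests=8; leaf-entries=1; first=P10

== RESULT ==
[0, 2, 7, 16, 19, 1, 11, 12]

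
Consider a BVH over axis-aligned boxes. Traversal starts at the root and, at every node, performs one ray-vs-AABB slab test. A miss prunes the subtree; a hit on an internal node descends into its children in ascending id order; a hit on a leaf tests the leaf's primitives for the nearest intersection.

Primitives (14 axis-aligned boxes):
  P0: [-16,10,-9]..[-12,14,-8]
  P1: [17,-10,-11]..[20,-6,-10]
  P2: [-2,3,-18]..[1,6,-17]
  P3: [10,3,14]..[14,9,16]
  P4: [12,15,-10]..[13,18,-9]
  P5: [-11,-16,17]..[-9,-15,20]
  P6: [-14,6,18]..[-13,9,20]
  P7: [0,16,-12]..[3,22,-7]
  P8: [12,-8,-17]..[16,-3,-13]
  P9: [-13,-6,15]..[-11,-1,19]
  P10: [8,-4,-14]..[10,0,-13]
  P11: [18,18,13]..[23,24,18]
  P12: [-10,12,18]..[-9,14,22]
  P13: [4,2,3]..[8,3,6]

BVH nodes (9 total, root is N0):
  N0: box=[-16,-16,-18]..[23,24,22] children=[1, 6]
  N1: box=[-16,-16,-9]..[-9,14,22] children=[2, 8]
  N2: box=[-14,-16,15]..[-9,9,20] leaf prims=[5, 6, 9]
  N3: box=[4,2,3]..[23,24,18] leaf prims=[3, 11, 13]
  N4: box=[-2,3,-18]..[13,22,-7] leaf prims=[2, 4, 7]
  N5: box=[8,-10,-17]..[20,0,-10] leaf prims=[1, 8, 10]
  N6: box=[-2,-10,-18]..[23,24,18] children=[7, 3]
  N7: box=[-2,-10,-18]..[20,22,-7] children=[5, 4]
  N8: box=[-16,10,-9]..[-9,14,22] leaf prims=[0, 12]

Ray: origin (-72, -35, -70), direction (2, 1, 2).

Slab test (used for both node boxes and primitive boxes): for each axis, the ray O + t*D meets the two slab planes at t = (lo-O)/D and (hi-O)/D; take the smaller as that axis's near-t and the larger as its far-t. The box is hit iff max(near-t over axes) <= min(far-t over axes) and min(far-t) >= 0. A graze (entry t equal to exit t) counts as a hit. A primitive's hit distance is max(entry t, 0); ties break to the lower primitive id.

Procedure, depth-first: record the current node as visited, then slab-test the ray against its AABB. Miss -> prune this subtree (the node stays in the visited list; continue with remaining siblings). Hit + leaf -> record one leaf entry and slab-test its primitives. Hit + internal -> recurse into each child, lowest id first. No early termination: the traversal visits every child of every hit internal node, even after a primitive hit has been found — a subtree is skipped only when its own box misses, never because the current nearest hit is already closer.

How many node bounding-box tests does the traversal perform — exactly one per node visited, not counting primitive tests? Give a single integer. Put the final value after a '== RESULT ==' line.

Trace the traversal:
N0 x:[28,95/2] y:[19,59] z:[26,46] -> hit [28,46], descend [1, 6]
  N1 x:[28,63/2] y:[19,49] z:[61/2,46] -> hit [61/2,63/2], descend [2, 8]
    N2 x:[29,63/2] y:[19,44] z:[85/2,45] -> miss, prune
    N8 x:[28,63/2] y:[45,49] z:[61/2,46] -> miss, prune
  N6 x:[35,95/2] y:[25,59] z:[26,44] -> hit [35,44], descend [3, 7]
    N3 x:[38,95/2] y:[37,59] z:[73/2,44] -> hit [38,44] leaf, test {P3@t=42, P11(miss), P13@t=38}
    N7 x:[35,46] y:[25,57] z:[26,63/2] -> miss, prune

Visited [0, 1, 2, 8, 6, 3, 7]. Tests: 7 box, 1 leaf. Nearest: P13.

== RESULT ==
7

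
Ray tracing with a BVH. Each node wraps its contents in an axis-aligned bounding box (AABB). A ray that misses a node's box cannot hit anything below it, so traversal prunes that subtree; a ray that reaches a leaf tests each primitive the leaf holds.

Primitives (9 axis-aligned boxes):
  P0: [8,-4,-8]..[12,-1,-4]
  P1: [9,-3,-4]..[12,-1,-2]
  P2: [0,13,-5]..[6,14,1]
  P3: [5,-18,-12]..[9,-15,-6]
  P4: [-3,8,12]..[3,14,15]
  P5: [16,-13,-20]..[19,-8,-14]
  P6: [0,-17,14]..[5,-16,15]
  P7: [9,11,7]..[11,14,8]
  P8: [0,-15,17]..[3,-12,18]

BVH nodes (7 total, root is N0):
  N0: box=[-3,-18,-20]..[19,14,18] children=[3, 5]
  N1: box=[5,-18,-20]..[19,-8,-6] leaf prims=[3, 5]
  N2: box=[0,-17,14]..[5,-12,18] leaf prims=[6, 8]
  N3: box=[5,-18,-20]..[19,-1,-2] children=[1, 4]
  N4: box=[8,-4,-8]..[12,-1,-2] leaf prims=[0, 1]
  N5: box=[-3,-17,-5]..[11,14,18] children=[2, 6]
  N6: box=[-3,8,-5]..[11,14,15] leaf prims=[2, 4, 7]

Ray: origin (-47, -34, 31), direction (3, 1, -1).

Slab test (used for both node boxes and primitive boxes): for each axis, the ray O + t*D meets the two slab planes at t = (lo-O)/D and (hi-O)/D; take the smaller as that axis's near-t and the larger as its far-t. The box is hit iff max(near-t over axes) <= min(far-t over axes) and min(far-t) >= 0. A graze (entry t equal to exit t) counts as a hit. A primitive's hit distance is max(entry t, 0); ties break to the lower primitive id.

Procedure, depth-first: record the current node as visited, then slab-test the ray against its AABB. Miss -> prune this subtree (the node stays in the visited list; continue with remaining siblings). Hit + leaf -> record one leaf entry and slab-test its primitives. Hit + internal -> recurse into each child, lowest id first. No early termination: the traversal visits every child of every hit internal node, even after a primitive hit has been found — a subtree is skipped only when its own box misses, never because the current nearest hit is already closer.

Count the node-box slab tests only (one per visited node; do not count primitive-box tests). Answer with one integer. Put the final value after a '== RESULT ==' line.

Traverse from the root:
N0 x:[44/3,22] y:[16,48] z:[13,51] -> hit [16,22], descend [3, 5]
  N3 x:[52/3,22] y:[16,33] z:[33,51] -> miss, prune
  N5 x:[44/3,58/3] y:[17,48] z:[13,36] -> hit [17,58/3], descend [2, 6]
    N2 x:[47/3,52/3] y:[17,22] z:[13,17] -> hit [17,17] leaf, test {P6@t=17, P8(miss)}
    N6 x:[44/3,58/3] y:[42,48] z:[16,36] -> miss, prune

order=[0, 3, 5, 2, 6]  |boxes|=5  |leaves|=1  hit=P6

== RESULT ==
5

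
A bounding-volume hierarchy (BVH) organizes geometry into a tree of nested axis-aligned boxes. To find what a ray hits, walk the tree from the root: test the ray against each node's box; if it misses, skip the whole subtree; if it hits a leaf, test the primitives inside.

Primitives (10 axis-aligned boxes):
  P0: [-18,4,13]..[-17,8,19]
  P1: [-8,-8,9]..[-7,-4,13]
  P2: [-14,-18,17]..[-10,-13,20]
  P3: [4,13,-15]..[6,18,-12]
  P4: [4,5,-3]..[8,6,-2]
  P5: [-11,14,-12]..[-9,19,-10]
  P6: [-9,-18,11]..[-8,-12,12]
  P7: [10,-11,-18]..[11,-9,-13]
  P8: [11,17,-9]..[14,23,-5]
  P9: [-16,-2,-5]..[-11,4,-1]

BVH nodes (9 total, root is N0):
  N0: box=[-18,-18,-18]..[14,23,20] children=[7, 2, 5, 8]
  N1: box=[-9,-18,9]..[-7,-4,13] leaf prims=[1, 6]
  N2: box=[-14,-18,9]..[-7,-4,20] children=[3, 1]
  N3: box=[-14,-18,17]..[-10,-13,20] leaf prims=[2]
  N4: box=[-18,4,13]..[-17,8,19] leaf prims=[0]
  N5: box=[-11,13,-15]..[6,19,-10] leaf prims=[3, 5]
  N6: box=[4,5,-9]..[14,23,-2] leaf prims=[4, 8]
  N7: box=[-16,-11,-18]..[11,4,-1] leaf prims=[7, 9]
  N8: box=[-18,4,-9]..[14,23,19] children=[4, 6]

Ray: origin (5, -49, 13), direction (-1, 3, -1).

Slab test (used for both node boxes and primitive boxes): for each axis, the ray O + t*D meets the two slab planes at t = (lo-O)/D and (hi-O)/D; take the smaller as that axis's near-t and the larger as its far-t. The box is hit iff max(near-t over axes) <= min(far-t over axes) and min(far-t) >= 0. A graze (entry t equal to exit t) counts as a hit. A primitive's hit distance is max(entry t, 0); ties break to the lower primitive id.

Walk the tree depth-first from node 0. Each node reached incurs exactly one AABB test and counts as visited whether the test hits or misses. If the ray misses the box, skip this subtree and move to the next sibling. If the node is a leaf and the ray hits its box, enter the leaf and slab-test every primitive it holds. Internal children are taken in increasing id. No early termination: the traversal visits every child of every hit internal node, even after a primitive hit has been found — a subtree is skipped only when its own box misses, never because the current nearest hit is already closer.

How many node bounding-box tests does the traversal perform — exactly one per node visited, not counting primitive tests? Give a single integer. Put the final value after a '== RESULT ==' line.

Walk:
N0 x:[-9,23] y:[31/3,24] z:[-7,31] -> hit [31/3,23], descend [2, 5, 7, 8]
  N2 x:[12,19] y:[31/3,15] z:[-7,4] -> miss, prune
  N5 x:[-1,16] y:[62/3,68/3] z:[23,28] -> miss, prune
  N7 x:[-6,21] y:[38/3,53/3] z:[14,31] -> hit [14,53/3] leaf, test {P7(miss), P9@t=16}
  N8 x:[-9,23] y:[53/3,24] z:[-6,22] -> hit [53/3,22], descend [4, 6]
    N4 x:[22,23] y:[53/3,19] z:[-6,0] -> miss, prune
    N6 x:[-9,1] y:[18,24] z:[15,22] -> miss, prune

Summary -> nodes [0, 2, 5, 7, 8, 4, 6]; box-tests=7; leaf-entries=1; first=P9

== RESULT ==
7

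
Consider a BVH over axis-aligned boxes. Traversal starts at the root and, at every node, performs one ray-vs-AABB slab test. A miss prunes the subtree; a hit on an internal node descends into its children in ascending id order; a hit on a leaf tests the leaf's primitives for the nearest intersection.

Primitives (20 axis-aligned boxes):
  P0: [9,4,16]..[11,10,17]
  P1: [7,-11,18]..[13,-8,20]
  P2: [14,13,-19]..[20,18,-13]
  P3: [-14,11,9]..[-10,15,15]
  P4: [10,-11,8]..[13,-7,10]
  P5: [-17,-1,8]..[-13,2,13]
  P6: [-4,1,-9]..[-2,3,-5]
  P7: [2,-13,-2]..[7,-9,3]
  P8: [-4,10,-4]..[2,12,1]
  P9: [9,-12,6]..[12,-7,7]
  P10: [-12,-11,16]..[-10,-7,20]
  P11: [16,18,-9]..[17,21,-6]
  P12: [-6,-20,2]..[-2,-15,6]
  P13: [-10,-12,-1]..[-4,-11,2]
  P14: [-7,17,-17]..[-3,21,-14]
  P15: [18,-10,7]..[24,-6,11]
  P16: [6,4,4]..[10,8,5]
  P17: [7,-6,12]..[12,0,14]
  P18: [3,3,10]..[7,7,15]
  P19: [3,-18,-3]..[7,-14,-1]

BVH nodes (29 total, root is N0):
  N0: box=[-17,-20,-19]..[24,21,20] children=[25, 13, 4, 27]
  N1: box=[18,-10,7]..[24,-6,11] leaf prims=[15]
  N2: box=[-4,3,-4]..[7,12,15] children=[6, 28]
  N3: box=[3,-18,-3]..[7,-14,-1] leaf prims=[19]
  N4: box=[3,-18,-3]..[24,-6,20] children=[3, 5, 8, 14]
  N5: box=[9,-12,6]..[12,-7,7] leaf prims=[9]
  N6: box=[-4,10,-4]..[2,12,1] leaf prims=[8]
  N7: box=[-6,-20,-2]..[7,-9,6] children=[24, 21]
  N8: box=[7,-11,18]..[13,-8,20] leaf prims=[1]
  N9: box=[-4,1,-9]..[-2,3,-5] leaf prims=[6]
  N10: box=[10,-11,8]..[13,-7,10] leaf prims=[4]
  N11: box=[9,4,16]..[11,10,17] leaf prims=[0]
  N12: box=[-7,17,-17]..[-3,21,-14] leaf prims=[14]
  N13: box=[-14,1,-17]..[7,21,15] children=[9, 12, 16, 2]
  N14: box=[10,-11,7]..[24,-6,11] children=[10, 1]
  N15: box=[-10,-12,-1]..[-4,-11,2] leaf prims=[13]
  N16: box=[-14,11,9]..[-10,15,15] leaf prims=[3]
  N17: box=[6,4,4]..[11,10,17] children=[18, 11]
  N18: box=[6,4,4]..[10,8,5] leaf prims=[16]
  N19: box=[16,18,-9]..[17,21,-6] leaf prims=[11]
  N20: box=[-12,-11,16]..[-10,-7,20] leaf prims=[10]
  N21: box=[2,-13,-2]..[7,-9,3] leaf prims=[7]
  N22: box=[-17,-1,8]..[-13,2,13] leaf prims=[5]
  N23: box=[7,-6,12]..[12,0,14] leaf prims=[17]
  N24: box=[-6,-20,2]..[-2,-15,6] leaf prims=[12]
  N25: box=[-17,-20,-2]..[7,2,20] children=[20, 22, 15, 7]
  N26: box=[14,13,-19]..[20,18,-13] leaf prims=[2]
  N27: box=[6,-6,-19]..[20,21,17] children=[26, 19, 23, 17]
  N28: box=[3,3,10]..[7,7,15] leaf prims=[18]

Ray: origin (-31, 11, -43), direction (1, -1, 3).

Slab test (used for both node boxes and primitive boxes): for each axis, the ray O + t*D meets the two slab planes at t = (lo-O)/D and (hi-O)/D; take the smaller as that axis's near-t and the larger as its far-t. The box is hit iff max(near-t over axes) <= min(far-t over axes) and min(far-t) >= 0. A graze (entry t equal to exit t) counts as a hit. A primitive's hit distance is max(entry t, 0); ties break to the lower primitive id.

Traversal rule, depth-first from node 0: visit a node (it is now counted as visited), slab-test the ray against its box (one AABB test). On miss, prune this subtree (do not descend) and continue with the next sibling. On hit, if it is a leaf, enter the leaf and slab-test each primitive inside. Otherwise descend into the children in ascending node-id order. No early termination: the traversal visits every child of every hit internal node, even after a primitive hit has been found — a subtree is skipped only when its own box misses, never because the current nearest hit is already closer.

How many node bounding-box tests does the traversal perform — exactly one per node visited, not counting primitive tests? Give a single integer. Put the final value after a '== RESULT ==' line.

Traverse from the root:
N0 x:[14,55] y:[-10,31] z:[8,21] -> hit [14,21], descend [4, 13, 25, 27]
  N4 x:[34,55] y:[17,29] z:[40/3,21] -> miss, prune
  N13 x:[17,38] y:[-10,10] z:[26/3,58/3] -> miss, prune
  N25 x:[14,38] y:[9,31] z:[41/3,21] -> hit [14,21], descend [7, 15, 20, 22]
    N7 x:[25,38] y:[20,31] z:[41/3,49/3] -> miss, prune
    N15 x:[21,27] y:[22,23] z:[14,15] -> miss, prune
    N20 x:[19,21] y:[18,22] z:[59/3,21] -> hit [59/3,21] leaf, test {P10@t=59/3}
    N22 x:[14,18] y:[9,12] z:[17,56/3] -> miss, prune
  N27 x:[37,51] y:[-10,17] z:[8,20] -> miss, prune

Visited [0, 4, 13, 25, 7, 15, 20, 22, 27]. Tests: 9 box, 1 leaf. Nearest: P10.

== RESULT ==
9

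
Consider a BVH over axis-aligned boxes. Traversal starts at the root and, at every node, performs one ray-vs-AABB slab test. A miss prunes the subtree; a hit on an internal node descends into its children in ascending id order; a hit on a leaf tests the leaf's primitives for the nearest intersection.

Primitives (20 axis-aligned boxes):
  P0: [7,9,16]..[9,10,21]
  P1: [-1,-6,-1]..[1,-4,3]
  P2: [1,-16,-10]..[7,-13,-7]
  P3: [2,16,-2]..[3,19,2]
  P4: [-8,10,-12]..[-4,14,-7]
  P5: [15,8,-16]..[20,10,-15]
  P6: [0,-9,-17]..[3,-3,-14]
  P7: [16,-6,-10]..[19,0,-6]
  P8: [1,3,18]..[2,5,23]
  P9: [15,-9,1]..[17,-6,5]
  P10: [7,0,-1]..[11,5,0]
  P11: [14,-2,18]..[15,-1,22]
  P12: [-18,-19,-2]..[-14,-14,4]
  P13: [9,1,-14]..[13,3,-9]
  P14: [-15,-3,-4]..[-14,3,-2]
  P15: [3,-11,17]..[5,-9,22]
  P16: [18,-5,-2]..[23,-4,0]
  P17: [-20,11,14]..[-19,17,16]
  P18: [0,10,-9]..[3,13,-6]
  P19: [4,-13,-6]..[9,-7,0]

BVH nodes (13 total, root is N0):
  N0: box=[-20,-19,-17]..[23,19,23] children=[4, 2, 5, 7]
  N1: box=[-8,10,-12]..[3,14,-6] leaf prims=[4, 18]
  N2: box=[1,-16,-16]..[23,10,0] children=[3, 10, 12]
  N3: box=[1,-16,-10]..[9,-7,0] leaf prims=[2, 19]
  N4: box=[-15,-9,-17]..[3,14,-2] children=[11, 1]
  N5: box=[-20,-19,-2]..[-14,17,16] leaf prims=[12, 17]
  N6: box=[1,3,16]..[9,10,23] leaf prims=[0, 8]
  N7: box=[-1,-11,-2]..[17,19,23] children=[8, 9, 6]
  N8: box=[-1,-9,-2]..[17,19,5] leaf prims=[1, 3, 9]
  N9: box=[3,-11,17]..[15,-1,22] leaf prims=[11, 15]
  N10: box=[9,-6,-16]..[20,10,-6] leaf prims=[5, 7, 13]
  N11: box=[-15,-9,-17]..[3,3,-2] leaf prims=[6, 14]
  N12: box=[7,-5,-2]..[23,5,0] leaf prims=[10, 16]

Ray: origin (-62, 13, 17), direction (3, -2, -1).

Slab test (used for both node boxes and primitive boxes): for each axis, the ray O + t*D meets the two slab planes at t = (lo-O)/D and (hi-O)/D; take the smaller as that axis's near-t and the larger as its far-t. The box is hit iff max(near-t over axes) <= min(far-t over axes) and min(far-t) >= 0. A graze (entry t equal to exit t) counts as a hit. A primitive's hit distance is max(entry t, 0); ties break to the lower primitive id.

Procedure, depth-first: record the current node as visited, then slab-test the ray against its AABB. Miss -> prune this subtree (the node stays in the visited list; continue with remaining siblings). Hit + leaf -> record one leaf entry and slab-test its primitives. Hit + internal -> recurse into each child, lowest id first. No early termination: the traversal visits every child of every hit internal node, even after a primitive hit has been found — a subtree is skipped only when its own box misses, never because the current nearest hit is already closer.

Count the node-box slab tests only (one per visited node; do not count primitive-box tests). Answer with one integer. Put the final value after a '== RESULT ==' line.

Walk:
N0 x:[14,85/3] y:[-3,16] z:[-6,34] -> hit [14,16], descend [2, 4, 5, 7]
  N2 x:[21,85/3] y:[3/2,29/2] z:[17,33] -> miss, prune
  N4 x:[47/3,65/3] y:[-1/2,11] z:[19,34] -> miss, prune
  N5 x:[14,16] y:[-2,16] z:[1,19] -> hit [14,16] leaf, test {P12@t=44/3, P17(miss)}
  N7 x:[61/3,79/3] y:[-3,12] z:[-6,19] -> miss, prune

order=[0, 2, 4, 5, 7]  |boxes|=5  |leaves|=1  hit=P12

== RESULT ==
5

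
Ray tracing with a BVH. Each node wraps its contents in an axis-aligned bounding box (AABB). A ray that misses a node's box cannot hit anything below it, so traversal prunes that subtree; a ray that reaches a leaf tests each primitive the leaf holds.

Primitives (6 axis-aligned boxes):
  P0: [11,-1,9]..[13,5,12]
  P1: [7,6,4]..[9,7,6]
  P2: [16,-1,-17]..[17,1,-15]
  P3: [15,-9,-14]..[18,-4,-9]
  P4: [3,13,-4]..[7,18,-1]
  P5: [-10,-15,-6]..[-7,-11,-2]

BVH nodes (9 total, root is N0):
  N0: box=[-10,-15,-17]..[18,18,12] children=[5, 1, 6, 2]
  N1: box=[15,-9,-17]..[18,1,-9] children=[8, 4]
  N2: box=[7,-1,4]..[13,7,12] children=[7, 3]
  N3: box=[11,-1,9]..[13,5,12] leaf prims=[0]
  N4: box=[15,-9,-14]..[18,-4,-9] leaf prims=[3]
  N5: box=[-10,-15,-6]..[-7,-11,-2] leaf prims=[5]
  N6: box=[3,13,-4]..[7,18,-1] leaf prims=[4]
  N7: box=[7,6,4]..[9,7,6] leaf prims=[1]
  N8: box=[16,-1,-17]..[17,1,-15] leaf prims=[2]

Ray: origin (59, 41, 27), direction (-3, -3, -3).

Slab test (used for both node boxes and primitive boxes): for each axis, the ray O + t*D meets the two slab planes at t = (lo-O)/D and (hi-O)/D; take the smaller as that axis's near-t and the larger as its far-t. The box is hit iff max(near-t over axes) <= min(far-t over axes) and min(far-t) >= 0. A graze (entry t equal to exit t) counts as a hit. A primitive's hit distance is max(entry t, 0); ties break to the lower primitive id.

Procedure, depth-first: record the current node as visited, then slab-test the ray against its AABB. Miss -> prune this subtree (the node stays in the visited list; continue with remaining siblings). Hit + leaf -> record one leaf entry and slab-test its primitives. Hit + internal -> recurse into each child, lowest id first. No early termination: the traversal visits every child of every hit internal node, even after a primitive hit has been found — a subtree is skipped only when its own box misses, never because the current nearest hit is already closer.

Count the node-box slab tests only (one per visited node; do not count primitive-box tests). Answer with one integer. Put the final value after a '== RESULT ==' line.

Walk:
N0 x:[41/3,23] y:[23/3,56/3] z:[5,44/3] -> hit [41/3,44/3], descend [1, 2, 5, 6]
  N1 x:[41/3,44/3] y:[40/3,50/3] z:[12,44/3] -> hit [41/3,44/3], descend [4, 8]
    N4 x:[41/3,44/3] y:[15,50/3] z:[12,41/3] -> miss, prune
    N8 x:[14,43/3] y:[40/3,14] z:[14,44/3] -> hit [14,14] leaf, test {P2@t=14}
  N2 x:[46/3,52/3] y:[34/3,14] z:[5,23/3] -> miss, prune
  N5 x:[22,23] y:[52/3,56/3] z:[29/3,11] -> miss, prune
  N6 x:[52/3,56/3] y:[23/3,28/3] z:[28/3,31/3] -> miss, prune

7 AABB tests over nodes [0, 1, 4, 8, 2, 5, 6]; 1 leaf entered; closest P2.

== RESULT ==
7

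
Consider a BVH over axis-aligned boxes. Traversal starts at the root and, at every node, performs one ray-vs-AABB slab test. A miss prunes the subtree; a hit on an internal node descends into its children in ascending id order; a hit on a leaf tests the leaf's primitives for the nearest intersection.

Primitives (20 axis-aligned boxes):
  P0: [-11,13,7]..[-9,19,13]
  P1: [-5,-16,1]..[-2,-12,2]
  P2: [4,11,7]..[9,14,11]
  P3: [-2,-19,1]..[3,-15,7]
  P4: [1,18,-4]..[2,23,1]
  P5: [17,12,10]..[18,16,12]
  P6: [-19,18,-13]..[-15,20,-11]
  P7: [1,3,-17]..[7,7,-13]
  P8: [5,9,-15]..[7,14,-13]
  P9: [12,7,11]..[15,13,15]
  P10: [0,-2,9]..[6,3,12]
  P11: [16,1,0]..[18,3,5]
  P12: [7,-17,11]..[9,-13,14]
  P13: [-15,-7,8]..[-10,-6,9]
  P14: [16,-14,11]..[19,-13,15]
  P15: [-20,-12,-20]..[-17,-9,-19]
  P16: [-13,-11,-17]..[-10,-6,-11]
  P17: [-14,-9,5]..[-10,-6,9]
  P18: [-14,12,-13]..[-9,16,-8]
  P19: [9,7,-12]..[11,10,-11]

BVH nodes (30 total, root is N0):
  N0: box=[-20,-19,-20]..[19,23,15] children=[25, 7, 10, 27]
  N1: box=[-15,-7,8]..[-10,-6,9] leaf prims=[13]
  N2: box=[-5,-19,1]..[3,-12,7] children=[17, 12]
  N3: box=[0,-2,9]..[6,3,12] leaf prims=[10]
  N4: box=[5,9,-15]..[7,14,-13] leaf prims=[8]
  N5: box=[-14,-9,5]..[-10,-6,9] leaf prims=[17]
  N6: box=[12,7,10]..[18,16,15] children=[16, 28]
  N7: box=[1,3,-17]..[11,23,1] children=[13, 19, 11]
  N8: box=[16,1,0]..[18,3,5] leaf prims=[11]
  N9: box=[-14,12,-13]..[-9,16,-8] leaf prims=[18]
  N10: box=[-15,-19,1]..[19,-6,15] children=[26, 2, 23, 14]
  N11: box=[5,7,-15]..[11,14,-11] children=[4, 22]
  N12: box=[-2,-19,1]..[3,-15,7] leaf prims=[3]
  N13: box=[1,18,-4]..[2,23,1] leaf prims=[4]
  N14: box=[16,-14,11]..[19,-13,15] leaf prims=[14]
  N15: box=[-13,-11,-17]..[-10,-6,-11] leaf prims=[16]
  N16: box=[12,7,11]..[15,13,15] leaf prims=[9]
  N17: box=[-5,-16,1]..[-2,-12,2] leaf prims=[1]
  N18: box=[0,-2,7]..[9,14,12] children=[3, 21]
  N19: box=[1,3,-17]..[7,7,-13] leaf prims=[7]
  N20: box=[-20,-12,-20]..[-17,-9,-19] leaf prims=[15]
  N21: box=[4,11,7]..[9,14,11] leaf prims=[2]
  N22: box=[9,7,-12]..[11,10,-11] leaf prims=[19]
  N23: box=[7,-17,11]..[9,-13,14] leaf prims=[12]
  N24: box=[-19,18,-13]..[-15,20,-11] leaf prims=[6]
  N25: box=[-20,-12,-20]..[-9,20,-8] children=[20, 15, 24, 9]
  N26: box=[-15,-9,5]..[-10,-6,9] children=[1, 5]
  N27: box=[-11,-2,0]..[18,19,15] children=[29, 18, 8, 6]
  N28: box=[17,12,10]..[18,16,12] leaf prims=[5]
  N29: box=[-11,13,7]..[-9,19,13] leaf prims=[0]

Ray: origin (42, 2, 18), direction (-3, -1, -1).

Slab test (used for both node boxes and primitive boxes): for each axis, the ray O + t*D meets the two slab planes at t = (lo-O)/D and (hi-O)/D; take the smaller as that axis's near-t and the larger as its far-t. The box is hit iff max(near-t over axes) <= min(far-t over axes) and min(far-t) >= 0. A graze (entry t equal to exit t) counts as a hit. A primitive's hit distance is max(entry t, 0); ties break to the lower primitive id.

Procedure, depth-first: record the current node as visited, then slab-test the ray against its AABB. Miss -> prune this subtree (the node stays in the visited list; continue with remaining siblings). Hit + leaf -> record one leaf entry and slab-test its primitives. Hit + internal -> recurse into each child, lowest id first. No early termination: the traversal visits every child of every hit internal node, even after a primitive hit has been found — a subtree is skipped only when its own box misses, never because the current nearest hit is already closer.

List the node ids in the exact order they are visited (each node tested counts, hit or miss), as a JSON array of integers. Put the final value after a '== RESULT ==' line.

Walk:
N0 x:[23/3,62/3] y:[-21,21] z:[3,38] -> hit [23/3,62/3], descend [7, 10, 25, 27]
  N7 x:[31/3,41/3] y:[-21,-1] z:[17,35] -> miss, prune
  N10 x:[23/3,19] y:[8,21] z:[3,17] -> hit [8,17], descend [2, 14, 23, 26]
    N2 x:[13,47/3] y:[14,21] z:[11,17] -> hit [14,47/3], descend [12, 17]
      N12 x:[13,44/3] y:[17,21] z:[11,17] -> miss, prune
      N17 x:[44/3,47/3] y:[14,18] z:[16,17] -> miss, prune
    N14 x:[23/3,26/3] y:[15,16] z:[3,7] -> miss, prune
    N23 x:[11,35/3] y:[15,19] z:[4,7] -> miss, prune
    N26 x:[52/3,19] y:[8,11] z:[9,13] -> miss, prune
  N25 x:[17,62/3] y:[-18,14] z:[26,38] -> miss, prune
  N27 x:[8,53/3] y:[-17,4] z:[3,18] -> miss, prune

Visited [0, 7, 10, 2, 12, 17, 14, 23, 26, 25, 27]. Tests: 11 box, 0 leaf. Nearest: miss.

== RESULT ==
[0, 7, 10, 2, 12, 17, 14, 23, 26, 25, 27]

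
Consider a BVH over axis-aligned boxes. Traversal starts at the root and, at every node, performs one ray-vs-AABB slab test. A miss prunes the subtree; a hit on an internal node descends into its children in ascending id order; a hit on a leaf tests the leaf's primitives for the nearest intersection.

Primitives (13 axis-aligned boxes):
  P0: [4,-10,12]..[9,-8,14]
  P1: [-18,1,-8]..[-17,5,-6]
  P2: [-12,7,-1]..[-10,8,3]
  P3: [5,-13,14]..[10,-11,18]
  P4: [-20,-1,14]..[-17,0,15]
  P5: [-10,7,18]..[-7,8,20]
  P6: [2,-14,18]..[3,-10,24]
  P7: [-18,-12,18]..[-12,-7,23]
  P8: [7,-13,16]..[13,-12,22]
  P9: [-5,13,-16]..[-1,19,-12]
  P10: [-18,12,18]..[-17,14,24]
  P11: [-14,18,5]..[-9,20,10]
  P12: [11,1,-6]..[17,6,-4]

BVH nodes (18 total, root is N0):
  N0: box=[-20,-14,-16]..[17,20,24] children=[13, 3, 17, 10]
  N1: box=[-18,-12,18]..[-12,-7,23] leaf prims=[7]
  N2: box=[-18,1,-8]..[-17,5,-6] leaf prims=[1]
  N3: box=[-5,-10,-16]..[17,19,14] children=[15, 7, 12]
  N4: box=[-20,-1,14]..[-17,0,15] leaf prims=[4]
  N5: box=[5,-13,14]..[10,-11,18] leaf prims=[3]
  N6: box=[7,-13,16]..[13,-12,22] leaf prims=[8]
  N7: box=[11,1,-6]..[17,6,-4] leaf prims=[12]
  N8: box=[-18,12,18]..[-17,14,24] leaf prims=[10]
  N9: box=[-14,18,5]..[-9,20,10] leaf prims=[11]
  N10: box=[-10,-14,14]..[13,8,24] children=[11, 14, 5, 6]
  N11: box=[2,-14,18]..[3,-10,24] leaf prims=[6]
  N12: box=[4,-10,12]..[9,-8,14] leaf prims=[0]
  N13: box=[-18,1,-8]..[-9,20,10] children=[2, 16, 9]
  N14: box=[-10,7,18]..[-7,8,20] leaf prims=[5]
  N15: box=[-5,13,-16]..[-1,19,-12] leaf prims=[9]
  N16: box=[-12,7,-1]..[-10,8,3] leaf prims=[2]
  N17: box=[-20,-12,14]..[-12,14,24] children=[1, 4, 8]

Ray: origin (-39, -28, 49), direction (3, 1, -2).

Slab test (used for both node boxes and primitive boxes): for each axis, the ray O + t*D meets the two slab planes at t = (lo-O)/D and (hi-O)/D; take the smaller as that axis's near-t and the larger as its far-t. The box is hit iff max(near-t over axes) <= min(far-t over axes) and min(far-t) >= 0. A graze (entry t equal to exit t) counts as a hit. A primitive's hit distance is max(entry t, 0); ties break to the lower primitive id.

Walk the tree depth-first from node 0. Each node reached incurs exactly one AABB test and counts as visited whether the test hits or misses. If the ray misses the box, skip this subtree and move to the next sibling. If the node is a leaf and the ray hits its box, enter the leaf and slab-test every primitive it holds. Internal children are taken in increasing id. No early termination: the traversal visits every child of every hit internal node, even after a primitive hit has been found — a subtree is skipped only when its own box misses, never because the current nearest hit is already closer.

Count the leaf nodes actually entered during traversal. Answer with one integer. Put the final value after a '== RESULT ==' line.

Traverse from the root:
N0 x:[19/3,56/3] y:[14,48] z:[25/2,65/2] -> hit [14,56/3], descend [3, 10, 13, 17]
  N3 x:[34/3,56/3] y:[18,47] z:[35/2,65/2] -> hit [18,56/3], descend [7, 12, 15]
    N7 x:[50/3,56/3] y:[29,34] z:[53/2,55/2] -> miss, prune
    N12 x:[43/3,16] y:[18,20] z:[35/2,37/2] -> miss, prune
    N15 x:[34/3,38/3] y:[41,47] z:[61/2,65/2] -> miss, prune
  N10 x:[29/3,52/3] y:[14,36] z:[25/2,35/2] -> hit [14,52/3], descend [5, 6, 11, 14]
    N5 x:[44/3,49/3] y:[15,17] z:[31/2,35/2] -> hit [31/2,49/3] leaf, test {P3@t=31/2}
    N6 x:[46/3,52/3] y:[15,16] z:[27/2,33/2] -> hit [46/3,16] leaf, test {P8@t=46/3}
    N11 x:[41/3,14] y:[14,18] z:[25/2,31/2] -> hit [14,14] leaf, test {P6@t=14}
    N14 x:[29/3,32/3] y:[35,36] z:[29/2,31/2] -> miss, prune
  N13 x:[7,10] y:[29,48] z:[39/2,57/2] -> miss, prune
  N17 x:[19/3,9] y:[16,42] z:[25/2,35/2] -> miss, prune

12 AABB tests over nodes [0, 3, 7, 12, 15, 10, 5, 6, 11, 14, 13, 17]; 3 leaves entered; closest P6.

== RESULT ==
3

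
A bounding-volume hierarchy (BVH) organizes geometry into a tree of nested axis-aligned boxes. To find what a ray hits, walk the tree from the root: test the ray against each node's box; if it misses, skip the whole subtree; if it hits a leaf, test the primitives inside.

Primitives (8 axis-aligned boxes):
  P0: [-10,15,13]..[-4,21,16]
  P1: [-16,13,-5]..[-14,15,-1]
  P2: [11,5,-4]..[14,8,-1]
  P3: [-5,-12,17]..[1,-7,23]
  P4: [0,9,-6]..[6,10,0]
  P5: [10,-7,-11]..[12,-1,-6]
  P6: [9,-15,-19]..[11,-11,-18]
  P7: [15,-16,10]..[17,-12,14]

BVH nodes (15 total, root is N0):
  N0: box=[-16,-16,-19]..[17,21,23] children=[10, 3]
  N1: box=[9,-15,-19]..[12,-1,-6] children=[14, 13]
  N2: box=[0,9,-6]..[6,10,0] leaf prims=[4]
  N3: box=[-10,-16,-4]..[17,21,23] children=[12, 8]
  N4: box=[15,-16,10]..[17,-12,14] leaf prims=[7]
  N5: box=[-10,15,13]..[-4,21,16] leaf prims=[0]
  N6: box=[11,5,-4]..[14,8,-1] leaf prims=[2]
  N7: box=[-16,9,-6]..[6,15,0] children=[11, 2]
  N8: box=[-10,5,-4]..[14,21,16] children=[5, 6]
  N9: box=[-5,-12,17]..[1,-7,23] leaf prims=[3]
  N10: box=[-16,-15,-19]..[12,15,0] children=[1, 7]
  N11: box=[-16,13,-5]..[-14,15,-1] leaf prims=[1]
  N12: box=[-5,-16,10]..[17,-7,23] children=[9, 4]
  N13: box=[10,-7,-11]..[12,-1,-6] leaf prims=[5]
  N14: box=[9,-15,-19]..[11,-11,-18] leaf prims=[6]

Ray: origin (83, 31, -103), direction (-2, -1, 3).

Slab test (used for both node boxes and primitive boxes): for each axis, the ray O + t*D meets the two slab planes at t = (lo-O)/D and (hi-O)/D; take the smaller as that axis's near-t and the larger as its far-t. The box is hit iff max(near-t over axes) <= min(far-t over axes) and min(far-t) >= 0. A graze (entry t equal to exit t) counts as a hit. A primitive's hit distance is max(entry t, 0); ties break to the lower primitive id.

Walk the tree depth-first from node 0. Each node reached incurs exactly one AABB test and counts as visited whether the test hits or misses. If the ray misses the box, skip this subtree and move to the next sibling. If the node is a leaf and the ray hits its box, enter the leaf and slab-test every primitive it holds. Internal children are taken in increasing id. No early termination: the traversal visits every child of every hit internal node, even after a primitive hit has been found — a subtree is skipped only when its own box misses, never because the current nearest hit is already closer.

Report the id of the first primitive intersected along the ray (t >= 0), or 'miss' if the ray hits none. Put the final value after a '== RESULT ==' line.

Walk:
N0 x:[33,99/2] y:[10,47] z:[28,42] -> hit [33,42], descend [3, 10]
  N3 x:[33,93/2] y:[10,47] z:[33,42] -> hit [33,42], descend [8, 12]
    N8 x:[69/2,93/2] y:[10,26] z:[33,119/3] -> miss, prune
    N12 x:[33,44] y:[38,47] z:[113/3,42] -> hit [38,42], descend [4, 9]
      N4 x:[33,34] y:[43,47] z:[113/3,39] -> miss, prune
      N9 x:[41,44] y:[38,43] z:[40,42] -> hit [41,42] leaf, test {P3@t=41}
  N10 x:[71/2,99/2] y:[16,46] z:[28,103/3] -> miss, prune

order=[0, 3, 8, 12, 4, 9, 10]  |boxes|=7  |leaves|=1  hit=P3

== RESULT ==
3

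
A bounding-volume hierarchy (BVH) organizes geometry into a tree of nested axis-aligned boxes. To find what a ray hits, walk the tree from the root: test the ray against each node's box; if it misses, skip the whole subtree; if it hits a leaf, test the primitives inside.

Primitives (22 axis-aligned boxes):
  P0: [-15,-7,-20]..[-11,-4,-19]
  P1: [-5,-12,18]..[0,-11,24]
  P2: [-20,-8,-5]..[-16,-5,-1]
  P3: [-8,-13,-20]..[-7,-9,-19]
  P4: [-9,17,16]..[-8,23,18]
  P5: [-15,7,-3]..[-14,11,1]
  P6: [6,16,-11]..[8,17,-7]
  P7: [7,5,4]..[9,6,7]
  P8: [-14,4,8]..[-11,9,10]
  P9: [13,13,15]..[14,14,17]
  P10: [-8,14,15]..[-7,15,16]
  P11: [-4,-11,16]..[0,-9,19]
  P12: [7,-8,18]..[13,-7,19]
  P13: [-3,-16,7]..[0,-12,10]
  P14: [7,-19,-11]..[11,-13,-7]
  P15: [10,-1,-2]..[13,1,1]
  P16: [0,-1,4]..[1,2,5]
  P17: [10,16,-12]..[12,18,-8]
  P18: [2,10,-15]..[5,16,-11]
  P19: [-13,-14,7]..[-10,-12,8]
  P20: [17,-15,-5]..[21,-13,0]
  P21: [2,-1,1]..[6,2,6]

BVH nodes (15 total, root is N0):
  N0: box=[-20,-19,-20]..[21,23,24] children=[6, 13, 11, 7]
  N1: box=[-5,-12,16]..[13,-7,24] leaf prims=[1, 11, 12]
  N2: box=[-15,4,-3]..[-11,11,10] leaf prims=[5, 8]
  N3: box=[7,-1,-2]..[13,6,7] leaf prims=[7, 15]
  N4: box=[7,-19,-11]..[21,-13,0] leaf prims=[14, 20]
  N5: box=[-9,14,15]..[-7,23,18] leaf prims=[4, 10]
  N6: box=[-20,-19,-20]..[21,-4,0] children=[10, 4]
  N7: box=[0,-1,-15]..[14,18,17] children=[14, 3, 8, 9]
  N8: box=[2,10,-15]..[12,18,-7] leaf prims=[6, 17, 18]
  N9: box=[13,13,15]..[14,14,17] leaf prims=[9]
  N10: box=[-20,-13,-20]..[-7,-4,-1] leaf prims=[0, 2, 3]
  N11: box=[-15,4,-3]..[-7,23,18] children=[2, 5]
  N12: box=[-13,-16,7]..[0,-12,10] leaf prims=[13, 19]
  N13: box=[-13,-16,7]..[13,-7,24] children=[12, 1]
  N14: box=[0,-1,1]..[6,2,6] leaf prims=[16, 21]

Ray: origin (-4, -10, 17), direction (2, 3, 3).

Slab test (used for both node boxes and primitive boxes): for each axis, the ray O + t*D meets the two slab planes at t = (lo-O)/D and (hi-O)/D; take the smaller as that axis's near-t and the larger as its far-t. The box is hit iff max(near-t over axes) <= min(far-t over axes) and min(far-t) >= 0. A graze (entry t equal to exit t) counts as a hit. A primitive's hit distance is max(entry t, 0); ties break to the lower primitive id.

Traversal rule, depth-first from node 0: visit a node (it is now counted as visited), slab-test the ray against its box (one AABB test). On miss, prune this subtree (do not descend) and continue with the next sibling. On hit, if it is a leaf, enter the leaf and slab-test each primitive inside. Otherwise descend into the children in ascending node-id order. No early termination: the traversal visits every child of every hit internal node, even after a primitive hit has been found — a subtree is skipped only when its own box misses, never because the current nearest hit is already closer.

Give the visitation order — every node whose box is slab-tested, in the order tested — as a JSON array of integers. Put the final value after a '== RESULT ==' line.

Walk:
N0 x:[-8,25/2] y:[-3,11] z:[-37/3,7/3] -> hit [-3,7/3], descend [6, 7, 11, 13]
  N6 x:[-8,25/2] y:[-3,2] z:[-37/3,-17/3] -> miss, prune
  N7 x:[2,9] y:[3,28/3] z:[-32/3,0] -> miss, prune
  N11 x:[-11/2,-3/2] y:[14/3,11] z:[-20/3,1/3] -> miss, prune
  N13 x:[-9/2,17/2] y:[-2,1] z:[-10/3,7/3] -> hit [-2,1], descend [1, 12]
    N1 x:[-1/2,17/2] y:[-2/3,1] z:[-1/3,7/3] -> hit [-1/3,1] leaf, test {P1(miss), P11@t=0, P12(miss)}
    N12 x:[-9/2,2] y:[-2,-2/3] z:[-10/3,-7/3] -> miss, prune

order=[0, 6, 7, 11, 13, 1, 12]  |boxes|=7  |leaves|=1  hit=P11

== RESULT ==
[0, 6, 7, 11, 13, 1, 12]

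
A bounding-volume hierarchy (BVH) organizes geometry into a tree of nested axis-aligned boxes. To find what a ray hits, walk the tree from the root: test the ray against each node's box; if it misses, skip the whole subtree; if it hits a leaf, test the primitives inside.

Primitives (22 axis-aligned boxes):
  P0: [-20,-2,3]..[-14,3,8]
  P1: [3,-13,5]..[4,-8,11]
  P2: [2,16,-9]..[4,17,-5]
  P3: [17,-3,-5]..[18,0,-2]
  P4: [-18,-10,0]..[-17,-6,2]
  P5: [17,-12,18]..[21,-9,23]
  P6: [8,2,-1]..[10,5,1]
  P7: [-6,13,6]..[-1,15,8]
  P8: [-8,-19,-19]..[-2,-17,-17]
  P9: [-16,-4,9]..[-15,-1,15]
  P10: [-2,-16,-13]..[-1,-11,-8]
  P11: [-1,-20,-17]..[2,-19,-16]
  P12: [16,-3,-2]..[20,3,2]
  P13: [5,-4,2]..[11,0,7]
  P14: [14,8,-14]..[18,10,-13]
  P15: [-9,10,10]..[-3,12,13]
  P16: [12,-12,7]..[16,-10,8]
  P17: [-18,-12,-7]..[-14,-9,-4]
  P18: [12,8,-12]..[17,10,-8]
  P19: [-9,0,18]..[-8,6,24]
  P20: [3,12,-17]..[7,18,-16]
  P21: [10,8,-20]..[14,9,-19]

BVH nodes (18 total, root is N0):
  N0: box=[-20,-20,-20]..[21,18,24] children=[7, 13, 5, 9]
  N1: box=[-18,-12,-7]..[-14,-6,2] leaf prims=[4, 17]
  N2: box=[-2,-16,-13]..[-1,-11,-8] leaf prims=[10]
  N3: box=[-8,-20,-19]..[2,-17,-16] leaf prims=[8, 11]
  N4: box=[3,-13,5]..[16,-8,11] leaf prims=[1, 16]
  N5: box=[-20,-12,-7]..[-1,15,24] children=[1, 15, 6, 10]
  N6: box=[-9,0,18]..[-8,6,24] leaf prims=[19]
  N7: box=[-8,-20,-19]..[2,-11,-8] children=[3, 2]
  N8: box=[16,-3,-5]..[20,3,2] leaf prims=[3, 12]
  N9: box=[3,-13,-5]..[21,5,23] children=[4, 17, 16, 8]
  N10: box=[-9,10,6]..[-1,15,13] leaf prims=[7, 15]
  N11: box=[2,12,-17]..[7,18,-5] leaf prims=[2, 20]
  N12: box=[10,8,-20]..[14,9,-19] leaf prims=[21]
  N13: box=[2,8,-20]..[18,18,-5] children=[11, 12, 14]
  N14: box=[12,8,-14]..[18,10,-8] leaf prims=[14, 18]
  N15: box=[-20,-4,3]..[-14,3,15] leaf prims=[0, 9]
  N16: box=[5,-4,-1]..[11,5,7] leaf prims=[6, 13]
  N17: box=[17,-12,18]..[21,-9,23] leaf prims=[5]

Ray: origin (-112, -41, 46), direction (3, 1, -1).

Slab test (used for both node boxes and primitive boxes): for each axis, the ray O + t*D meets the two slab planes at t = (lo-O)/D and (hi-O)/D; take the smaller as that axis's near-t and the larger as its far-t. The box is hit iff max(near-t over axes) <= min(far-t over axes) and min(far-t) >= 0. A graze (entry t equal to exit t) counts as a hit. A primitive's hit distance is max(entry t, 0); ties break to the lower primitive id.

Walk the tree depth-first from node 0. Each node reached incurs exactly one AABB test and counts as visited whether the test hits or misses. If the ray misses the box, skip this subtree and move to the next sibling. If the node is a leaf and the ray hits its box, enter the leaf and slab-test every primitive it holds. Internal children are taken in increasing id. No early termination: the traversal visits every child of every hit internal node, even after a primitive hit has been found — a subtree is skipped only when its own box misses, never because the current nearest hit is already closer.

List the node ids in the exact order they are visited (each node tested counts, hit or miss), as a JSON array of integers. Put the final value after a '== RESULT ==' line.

Traverse from the root:
N0 x:[92/3,133/3] y:[21,59] z:[22,66] -> hit [92/3,133/3], descend [5, 7, 9, 13]
  N5 x:[92/3,37] y:[29,56] z:[22,53] -> hit [92/3,37], descend [1, 6, 10, 15]
    N1 x:[94/3,98/3] y:[29,35] z:[44,53] -> miss, prune
    N6 x:[103/3,104/3] y:[41,47] z:[22,28] -> miss, prune
    N10 x:[103/3,37] y:[51,56] z:[33,40] -> miss, prune
    N15 x:[92/3,98/3] y:[37,44] z:[31,43] -> miss, prune
  N7 x:[104/3,38] y:[21,30] z:[54,65] -> miss, prune
  N9 x:[115/3,133/3] y:[28,46] z:[23,51] -> hit [115/3,133/3], descend [4, 8, 16, 17]
    N4 x:[115/3,128/3] y:[28,33] z:[35,41] -> miss, prune
    N8 x:[128/3,44] y:[38,44] z:[44,51] -> hit [44,44] leaf, test {P3(miss), P12@t=44}
    N16 x:[39,41] y:[37,46] z:[39,47] -> hit [39,41] leaf, test {P6(miss), P13@t=39}
    N17 x:[43,133/3] y:[29,32] z:[23,28] -> miss, prune
  N13 x:[38,130/3] y:[49,59] z:[51,66] -> miss, prune

order=[0, 5, 1, 6, 10, 15, 7, 9, 4, 8, 16, 17, 13]  |boxes|=13  |leaves|=2  hit=P13

== RESULT ==
[0, 5, 1, 6, 10, 15, 7, 9, 4, 8, 16, 17, 13]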